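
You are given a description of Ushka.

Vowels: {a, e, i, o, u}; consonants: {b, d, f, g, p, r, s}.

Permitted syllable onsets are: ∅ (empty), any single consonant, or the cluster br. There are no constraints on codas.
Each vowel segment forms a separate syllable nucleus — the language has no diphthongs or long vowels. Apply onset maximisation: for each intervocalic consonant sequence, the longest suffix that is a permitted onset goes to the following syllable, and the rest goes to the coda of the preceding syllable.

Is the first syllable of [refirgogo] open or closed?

The vowels are e, i, o, o — 4 nuclei, so 4 syllables.
V1 /e/ – V2 /i/: /f/ → onset of the next syllable (single consonants are always licit onsets).
V2 /i/ – V3 /o/: /rg/ — longest licit onset from the right is /g/, leaving /r/ as coda.
V3 /o/ – V4 /o/: /g/ → onset of the next syllable (single consonants are always licit onsets).
So the parse is re.fir.go.go.
Syllable 1 is /re/; it ends in its nucleus with no coda, so it is open.

open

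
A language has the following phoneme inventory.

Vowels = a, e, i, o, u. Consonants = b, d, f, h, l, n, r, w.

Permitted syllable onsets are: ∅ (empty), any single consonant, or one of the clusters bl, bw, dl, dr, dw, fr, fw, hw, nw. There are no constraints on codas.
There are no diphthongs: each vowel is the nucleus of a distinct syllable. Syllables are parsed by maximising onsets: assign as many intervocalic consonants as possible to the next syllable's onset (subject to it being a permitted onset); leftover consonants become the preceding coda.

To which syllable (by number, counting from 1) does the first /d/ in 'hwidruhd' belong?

The vowels are i, u — 2 nuclei, so 2 syllables.
/i…u/ gap (V1→V2): /dr/ — entire cluster is a permitted onset → onset /dr/, coda ∅.
Syllabification: hwi.druhd.
The first /d/ is in the onset of syllable 2 (/druhd/).

2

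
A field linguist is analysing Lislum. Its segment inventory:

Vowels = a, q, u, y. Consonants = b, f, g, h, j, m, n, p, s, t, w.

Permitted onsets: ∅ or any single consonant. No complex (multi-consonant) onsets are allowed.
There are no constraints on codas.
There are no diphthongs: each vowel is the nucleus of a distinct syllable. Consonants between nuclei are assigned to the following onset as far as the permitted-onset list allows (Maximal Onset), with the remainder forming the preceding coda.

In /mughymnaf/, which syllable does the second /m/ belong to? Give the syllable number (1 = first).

Vowels present: u, y, a; each is a nucleus, giving 3 syllables.
/u…y/ gap (V1→V2): cluster /gh/ — the longest permitted-onset suffix is /h/; onset = /h/, preceding coda = /g/.
/y…a/ gap (V2→V3): /mn/; trying suffixes from longest down, /n/ is the first permitted one, so coda /m/ | onset /n/.
So the parse is mug.hym.naf.
The second /m/ is in the coda of syllable 2 (/hym/).

2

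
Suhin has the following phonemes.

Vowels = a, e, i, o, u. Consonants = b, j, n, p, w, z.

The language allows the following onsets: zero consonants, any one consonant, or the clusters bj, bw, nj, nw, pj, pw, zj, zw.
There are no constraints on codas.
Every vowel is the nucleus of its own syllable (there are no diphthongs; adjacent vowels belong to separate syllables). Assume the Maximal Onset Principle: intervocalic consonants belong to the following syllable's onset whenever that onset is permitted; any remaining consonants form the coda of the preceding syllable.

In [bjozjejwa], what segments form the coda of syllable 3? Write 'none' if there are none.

The vowels are o, e, a — 3 nuclei, so 3 syllables.
V1 /o/ – V2 /e/: /zj/ is a licit onset in full, so it all attaches to the next syllable.
V2 /e/ – V3 /a/: /jw/ — longest licit onset from the right is /w/, leaving /j/ as coda.
Syllabification: bjo.zjej.wa.
Syllable 3 is /wa/: onset /w/, nucleus /a/, coda ∅.

none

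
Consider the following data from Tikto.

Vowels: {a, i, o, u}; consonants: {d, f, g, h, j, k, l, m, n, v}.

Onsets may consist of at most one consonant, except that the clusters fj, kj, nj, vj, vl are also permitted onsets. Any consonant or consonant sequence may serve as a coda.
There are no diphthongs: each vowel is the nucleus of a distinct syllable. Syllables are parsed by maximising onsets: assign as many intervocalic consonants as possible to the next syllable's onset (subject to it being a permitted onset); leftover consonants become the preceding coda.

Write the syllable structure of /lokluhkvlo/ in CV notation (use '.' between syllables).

Vowels present: o, u, o; each is a nucleus, giving 3 syllables.
Between /o/ (V1) and /u/ (V2): /kl/ — longest licit onset from the right is /l/, leaving /k/ as coda.
Between /u/ (V2) and /o/ (V3): cluster /hkvl/ — the longest permitted-onset suffix is /vl/; onset = /vl/, preceding coda = /hk/.
Result: lok.luhk.vlo.
Mapping each syllable to C/V: /lok/ → CVC, /luhk/ → CVCC, /vlo/ → CCV.

CVC.CVCC.CCV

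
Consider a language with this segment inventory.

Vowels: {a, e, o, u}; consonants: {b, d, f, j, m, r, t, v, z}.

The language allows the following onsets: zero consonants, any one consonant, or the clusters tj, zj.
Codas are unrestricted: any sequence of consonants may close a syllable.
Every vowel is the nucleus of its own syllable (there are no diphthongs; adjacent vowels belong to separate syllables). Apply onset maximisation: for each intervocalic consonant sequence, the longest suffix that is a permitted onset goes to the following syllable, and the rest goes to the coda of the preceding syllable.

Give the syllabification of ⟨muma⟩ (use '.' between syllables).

mu.ma

Nuclei (vowels): u, a → 2 syllables.
/u…a/ gap (V1→V2): /m/ → onset of the next syllable (single consonants are always licit onsets).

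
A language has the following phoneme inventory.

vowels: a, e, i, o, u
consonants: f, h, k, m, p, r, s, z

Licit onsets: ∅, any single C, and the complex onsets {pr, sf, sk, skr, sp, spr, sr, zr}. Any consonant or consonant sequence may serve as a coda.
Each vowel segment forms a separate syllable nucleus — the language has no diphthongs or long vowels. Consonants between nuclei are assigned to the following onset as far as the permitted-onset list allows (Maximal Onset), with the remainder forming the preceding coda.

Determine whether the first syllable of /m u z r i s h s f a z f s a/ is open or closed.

The vowels are u, i, a, a — 4 nuclei, so 4 syllables.
σ1/σ2 boundary: /zr/ is a licit onset in full, so it all attaches to the next syllable.
σ2/σ3 boundary: /shsf/ — longest licit onset from the right is /sf/, leaving /sh/ as coda.
σ3/σ4 boundary: /zfs/ splits as /zf/ + /s/ (/s/ is the longest suffix that is a licit onset).
So the parse is mu.zrish.sfazf.sa.
Syllable 1 is /mu/; it ends in its nucleus with no coda, so it is open.

open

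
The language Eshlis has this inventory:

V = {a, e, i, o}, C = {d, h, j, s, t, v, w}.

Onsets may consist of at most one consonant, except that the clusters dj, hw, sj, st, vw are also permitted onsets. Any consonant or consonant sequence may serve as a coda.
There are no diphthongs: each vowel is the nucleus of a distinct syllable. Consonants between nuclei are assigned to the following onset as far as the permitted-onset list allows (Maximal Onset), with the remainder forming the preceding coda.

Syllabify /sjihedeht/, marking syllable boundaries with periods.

sji.he.deht

The vowels are i, e, e — 3 nuclei, so 3 syllables.
V1 /i/ – V2 /e/: /h/ → onset of the next syllable (single consonants are always licit onsets).
V2 /e/ – V3 /e/: /d/ is a single consonant, so it becomes the next onset.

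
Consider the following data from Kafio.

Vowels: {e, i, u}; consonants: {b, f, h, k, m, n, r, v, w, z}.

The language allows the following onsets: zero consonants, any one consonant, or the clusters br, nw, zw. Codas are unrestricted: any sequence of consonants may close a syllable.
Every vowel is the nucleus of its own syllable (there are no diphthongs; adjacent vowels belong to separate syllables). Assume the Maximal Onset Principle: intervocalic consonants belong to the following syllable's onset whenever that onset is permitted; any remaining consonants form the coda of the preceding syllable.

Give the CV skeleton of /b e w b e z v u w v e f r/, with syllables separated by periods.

CVC.CVC.CVC.CVCC

The vowels are e, e, u, e — 4 nuclei, so 4 syllables.
σ1/σ2 boundary: /wb/ splits as /w/ + /b/ (/b/ is the longest suffix that is a licit onset).
σ2/σ3 boundary: cluster /zv/ — the longest permitted-onset suffix is /v/; onset = /v/, preceding coda = /z/.
σ3/σ4 boundary: /wv/ — longest licit onset from the right is /v/, leaving /w/ as coda.
Syllabification: bew.bez.vuw.vefr.
Mapping each syllable to C/V: /bew/ → CVC, /bez/ → CVC, /vuw/ → CVC, /vefr/ → CVCC.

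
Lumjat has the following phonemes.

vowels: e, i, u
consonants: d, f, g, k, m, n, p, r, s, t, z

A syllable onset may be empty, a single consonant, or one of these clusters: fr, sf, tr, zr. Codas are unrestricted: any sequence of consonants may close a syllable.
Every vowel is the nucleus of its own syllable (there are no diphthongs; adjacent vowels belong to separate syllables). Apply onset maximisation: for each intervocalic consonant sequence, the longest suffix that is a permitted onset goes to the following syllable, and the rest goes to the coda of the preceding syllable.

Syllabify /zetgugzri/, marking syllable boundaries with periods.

zet.gug.zri

Vowels present: e, u, i; each is a nucleus, giving 3 syllables.
/e…u/ gap (V1→V2): /tg/ splits as /t/ + /g/ (/g/ is the longest suffix that is a licit onset).
/u…i/ gap (V2→V3): /gzr/ splits as /g/ + /zr/ (/zr/ is the longest suffix that is a licit onset).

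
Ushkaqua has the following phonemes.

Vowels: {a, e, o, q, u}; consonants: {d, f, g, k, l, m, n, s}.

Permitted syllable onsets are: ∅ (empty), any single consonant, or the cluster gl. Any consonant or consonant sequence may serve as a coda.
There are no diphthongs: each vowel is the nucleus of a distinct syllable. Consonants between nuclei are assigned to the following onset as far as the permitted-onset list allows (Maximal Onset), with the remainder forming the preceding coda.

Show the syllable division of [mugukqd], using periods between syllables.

mu.gu.kqd

Vowels present: u, u, q; each is a nucleus, giving 3 syllables.
σ1/σ2 boundary: /g/ → onset of the next syllable (single consonants are always licit onsets).
σ2/σ3 boundary: /k/ → onset of the next syllable (single consonants are always licit onsets).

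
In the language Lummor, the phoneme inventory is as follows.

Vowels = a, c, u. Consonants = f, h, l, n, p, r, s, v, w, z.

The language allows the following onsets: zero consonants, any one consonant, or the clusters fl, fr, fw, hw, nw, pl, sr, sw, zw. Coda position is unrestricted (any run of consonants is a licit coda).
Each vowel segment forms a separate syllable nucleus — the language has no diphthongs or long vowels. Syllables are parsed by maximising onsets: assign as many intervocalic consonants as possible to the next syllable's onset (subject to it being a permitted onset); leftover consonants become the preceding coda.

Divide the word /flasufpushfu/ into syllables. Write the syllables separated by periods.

fla.suf.push.fu

Nuclei (vowels): a, u, u, u → 4 syllables.
V1 /a/ – V2 /u/: /s/ → onset of the next syllable (single consonants are always licit onsets).
V2 /u/ – V3 /u/: /fp/ splits as /f/ + /p/ (/p/ is the longest suffix that is a licit onset).
V3 /u/ – V4 /u/: cluster /shf/ — the longest permitted-onset suffix is /f/; onset = /f/, preceding coda = /sh/.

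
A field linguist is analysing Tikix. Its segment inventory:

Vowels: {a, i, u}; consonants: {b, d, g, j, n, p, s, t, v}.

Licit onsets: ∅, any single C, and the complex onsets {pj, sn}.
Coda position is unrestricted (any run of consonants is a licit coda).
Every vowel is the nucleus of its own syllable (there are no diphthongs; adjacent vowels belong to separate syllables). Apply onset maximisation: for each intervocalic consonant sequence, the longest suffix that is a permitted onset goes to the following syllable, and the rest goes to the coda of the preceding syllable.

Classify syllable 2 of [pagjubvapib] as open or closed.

The vowels are a, u, a, i — 4 nuclei, so 4 syllables.
/a…u/ gap (V1→V2): cluster /gj/ — the longest permitted-onset suffix is /j/; onset = /j/, preceding coda = /g/.
/u…a/ gap (V2→V3): cluster /bv/ — the longest permitted-onset suffix is /v/; onset = /v/, preceding coda = /b/.
/a…i/ gap (V3→V4): /p/ is a single consonant, so it becomes the next onset.
So the parse is pag.jub.va.pib.
Syllable 2 is /jub/ with coda /b/, so it is closed.

closed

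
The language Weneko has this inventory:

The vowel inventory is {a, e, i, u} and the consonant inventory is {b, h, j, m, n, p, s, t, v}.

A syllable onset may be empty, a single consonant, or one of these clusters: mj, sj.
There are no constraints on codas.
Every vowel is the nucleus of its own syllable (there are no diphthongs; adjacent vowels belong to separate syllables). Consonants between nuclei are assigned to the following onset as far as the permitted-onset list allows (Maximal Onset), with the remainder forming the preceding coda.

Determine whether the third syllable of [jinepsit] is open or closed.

closed

Vowels present: i, e, i; each is a nucleus, giving 3 syllables.
σ1/σ2 boundary: /n/ → onset of the next syllable (single consonants are always licit onsets).
σ2/σ3 boundary: /ps/; trying suffixes from longest down, /s/ is the first permitted one, so coda /p/ | onset /s/.
Result: ji.nep.sit.
Syllable 3 is /sit/ with coda /t/, so it is closed.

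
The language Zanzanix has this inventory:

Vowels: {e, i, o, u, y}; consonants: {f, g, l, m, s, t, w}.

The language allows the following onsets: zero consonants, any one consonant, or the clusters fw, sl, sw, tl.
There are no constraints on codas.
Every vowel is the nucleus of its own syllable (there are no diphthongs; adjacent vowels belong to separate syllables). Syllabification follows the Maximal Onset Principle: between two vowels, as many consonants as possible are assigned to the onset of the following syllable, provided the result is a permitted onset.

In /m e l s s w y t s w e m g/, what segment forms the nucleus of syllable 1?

e

The vowels are e, y, e — 3 nuclei, so 3 syllables.
The first nucleus (vowel 1 from the left) is /e/.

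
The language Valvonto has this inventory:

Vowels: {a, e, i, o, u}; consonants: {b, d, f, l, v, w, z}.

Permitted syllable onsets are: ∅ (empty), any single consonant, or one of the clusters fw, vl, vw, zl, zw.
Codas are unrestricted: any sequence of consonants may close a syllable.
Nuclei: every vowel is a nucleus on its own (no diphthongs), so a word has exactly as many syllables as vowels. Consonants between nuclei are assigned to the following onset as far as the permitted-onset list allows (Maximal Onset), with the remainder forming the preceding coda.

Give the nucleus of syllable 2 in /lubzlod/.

o

Vowels present: u, o; each is a nucleus, giving 2 syllables.
The second nucleus (vowel 2 from the left) is /o/.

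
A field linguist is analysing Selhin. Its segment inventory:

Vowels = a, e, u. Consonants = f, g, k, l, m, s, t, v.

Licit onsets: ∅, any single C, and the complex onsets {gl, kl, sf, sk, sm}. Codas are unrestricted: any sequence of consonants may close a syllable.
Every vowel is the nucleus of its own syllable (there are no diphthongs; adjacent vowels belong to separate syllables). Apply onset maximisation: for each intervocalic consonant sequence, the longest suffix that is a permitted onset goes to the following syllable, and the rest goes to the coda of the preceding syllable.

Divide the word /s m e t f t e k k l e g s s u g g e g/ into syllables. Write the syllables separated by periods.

smetf.tek.klegs.sug.geg

Vowels present: e, e, e, u, e; each is a nucleus, giving 5 syllables.
Between /e/ (V1) and /e/ (V2): /tft/ — longest licit onset from the right is /t/, leaving /tf/ as coda.
Between /e/ (V2) and /e/ (V3): cluster /kkl/ — the longest permitted-onset suffix is /kl/; onset = /kl/, preceding coda = /k/.
Between /e/ (V3) and /u/ (V4): /gss/; trying suffixes from longest down, /s/ is the first permitted one, so coda /gs/ | onset /s/.
Between /u/ (V4) and /e/ (V5): /gg/; trying suffixes from longest down, /g/ is the first permitted one, so coda /g/ | onset /g/.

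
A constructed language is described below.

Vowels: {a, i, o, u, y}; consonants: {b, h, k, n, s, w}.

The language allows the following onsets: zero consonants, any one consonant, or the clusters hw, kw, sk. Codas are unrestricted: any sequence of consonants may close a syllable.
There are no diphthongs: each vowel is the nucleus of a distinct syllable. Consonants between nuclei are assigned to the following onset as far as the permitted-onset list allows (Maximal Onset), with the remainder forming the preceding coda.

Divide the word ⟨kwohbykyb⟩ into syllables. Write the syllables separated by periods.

Nuclei (vowels): o, y, y → 3 syllables.
/o…y/ gap (V1→V2): /hb/; trying suffixes from longest down, /b/ is the first permitted one, so coda /h/ | onset /b/.
/y…y/ gap (V2→V3): /k/ → onset of the next syllable (single consonants are always licit onsets).

kwoh.by.kyb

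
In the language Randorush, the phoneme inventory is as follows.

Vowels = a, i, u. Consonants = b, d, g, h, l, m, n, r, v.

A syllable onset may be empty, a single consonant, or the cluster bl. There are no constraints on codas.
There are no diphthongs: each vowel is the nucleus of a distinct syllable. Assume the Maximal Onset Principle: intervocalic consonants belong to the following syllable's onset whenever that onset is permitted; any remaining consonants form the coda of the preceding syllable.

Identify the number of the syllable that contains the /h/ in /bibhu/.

The vowels are i, u — 2 nuclei, so 2 syllables.
V1 /i/ – V2 /u/: /bh/ splits as /b/ + /h/ (/h/ is the longest suffix that is a licit onset).
Syllabification: bib.hu.
The /h/ is in the onset of syllable 2 (/hu/).

2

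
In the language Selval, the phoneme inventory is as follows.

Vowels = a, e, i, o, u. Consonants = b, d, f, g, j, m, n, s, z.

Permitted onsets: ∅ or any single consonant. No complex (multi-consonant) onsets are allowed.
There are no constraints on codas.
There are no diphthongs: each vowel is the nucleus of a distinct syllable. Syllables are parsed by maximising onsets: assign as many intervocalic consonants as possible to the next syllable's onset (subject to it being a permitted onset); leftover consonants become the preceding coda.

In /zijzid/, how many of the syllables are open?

Vowels present: i, i; each is a nucleus, giving 2 syllables.
/i…i/ gap (V1→V2): /jz/ — longest licit onset from the right is /z/, leaving /j/ as coda.
Result: zij.zid.
Classifying each syllable: /zij/ (closed), /zid/ (closed).
Open syllables: 0.

0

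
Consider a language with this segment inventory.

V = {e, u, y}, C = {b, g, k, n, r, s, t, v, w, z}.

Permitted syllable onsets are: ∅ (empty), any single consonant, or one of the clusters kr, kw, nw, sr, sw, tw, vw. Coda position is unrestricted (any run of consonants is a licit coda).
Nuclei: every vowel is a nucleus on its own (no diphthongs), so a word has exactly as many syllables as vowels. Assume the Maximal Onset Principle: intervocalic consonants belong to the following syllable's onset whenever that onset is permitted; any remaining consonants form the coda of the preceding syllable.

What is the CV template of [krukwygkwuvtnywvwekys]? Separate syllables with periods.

CCV.CCVC.CCVCC.CVC.CCV.CVC

Vowels present: u, y, u, y, e, y; each is a nucleus, giving 6 syllables.
/u…y/ gap (V1→V2): cluster /kw/ — /kw/ is itself a permitted onset, so the whole cluster goes right; preceding coda = ∅.
/y…u/ gap (V2→V3): /gkw/; trying suffixes from longest down, /kw/ is the first permitted one, so coda /g/ | onset /kw/.
/u…y/ gap (V3→V4): /vtn/ — longest licit onset from the right is /n/, leaving /vt/ as coda.
/y…e/ gap (V4→V5): cluster /wvw/ — the longest permitted-onset suffix is /vw/; onset = /vw/, preceding coda = /w/.
/e…y/ gap (V5→V6): just /k/ — single C goes to the following onset.
So the parse is kru.kwyg.kwuvt.nyw.vwe.kys.
Mapping each syllable to C/V: /kru/ → CCV, /kwyg/ → CCVC, /kwuvt/ → CCVCC, /nyw/ → CVC, /vwe/ → CCV, /kys/ → CVC.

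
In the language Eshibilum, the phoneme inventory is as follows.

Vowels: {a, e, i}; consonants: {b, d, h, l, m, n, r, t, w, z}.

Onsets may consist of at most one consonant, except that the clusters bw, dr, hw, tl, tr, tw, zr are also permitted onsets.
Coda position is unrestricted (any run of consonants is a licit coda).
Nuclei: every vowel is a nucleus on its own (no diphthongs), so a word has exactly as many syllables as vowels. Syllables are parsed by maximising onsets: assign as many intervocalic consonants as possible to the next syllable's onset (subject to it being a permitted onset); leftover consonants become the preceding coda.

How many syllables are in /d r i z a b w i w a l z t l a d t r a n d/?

The vowels are i, a, i, a, a, a — 6 nuclei, so 6 syllables.

6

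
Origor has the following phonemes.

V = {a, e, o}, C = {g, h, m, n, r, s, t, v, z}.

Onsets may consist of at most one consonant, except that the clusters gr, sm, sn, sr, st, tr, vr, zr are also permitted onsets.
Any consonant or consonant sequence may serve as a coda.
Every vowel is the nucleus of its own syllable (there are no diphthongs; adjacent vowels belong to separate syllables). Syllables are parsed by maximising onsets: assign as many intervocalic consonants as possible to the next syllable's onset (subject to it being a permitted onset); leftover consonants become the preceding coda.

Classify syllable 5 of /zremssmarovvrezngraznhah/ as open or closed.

closed

The vowels are e, a, o, e, a, a — 6 nuclei, so 6 syllables.
/e…a/ gap (V1→V2): /mssm/ splits as /ms/ + /sm/ (/sm/ is the longest suffix that is a licit onset).
/a…o/ gap (V2→V3): /r/ → onset of the next syllable (single consonants are always licit onsets).
/o…e/ gap (V3→V4): /vvr/ — longest licit onset from the right is /vr/, leaving /v/ as coda.
/e…a/ gap (V4→V5): /zngr/ splits as /zn/ + /gr/ (/gr/ is the longest suffix that is a licit onset).
/a…a/ gap (V5→V6): /znh/ — longest licit onset from the right is /h/, leaving /zn/ as coda.
Result: zrems.sma.rov.vrezn.grazn.hah.
Syllable 5 is /grazn/ with coda /zn/, so it is closed.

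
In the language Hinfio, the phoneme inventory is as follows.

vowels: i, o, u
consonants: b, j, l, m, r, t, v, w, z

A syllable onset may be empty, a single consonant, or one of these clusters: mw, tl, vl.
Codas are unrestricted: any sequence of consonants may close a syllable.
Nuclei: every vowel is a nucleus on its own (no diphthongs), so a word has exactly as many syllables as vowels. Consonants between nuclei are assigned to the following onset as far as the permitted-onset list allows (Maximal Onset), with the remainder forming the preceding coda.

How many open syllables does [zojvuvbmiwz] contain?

0

Nuclei (vowels): o, u, i → 3 syllables.
Between /o/ (V1) and /u/ (V2): /jv/ — longest licit onset from the right is /v/, leaving /j/ as coda.
Between /u/ (V2) and /i/ (V3): cluster /vbm/ — the longest permitted-onset suffix is /m/; onset = /m/, preceding coda = /vb/.
Syllabification: zoj.vuvb.miwz.
Classifying each syllable: /zoj/ (closed), /vuvb/ (closed), /miwz/ (closed).
Open syllables: 0.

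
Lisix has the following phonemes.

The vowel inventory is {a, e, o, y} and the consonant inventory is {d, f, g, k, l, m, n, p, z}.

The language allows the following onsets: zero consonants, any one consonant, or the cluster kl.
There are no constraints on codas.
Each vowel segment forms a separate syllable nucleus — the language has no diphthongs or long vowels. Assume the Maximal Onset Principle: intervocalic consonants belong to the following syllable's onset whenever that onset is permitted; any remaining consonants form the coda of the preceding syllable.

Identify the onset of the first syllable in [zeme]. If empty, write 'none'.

z

The vowels are e, e — 2 nuclei, so 2 syllables.
V1 /e/ – V2 /e/: just /m/ — single C goes to the following onset.
Syllabification: ze.me.
Syllable 1 is /ze/: onset /z/, nucleus /e/, coda ∅.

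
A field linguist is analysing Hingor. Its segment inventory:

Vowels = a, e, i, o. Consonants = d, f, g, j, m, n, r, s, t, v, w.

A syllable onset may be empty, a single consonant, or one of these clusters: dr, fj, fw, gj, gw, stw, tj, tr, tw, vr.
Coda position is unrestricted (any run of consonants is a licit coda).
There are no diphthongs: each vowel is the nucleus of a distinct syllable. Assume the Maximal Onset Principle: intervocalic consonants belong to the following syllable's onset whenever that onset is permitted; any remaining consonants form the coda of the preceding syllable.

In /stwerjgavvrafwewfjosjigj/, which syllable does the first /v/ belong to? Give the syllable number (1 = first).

2

Nuclei (vowels): e, a, a, e, o, i → 6 syllables.
σ1/σ2 boundary: cluster /rjg/ — the longest permitted-onset suffix is /g/; onset = /g/, preceding coda = /rj/.
σ2/σ3 boundary: /vvr/; trying suffixes from longest down, /vr/ is the first permitted one, so coda /v/ | onset /vr/.
σ3/σ4 boundary: cluster /fw/ — /fw/ is itself a permitted onset, so the whole cluster goes right; preceding coda = ∅.
σ4/σ5 boundary: /wfj/; trying suffixes from longest down, /fj/ is the first permitted one, so coda /w/ | onset /fj/.
σ5/σ6 boundary: /sj/; trying suffixes from longest down, /j/ is the first permitted one, so coda /s/ | onset /j/.
Syllabification: stwerj.gav.vra.fwew.fjos.jigj.
The first /v/ is in the coda of syllable 2 (/gav/).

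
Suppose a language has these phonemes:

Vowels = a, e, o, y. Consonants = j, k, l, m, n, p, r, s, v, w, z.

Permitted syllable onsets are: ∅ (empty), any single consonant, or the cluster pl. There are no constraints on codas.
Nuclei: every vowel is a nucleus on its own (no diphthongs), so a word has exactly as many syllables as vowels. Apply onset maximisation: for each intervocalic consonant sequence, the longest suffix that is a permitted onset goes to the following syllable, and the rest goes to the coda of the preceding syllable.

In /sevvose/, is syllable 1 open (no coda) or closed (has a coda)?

The vowels are e, o, e — 3 nuclei, so 3 syllables.
V1 /e/ – V2 /o/: /vv/ splits as /v/ + /v/ (/v/ is the longest suffix that is a licit onset).
V2 /o/ – V3 /e/: just /s/ — single C goes to the following onset.
Syllabification: sev.vo.se.
Syllable 1 is /sev/ with coda /v/, so it is closed.

closed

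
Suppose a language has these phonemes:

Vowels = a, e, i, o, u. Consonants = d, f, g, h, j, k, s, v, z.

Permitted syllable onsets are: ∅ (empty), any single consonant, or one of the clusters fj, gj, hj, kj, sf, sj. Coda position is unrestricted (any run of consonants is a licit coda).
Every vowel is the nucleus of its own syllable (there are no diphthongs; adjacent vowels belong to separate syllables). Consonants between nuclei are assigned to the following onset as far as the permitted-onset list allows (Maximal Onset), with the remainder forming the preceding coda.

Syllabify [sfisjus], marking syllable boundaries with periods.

sfi.sjus

The vowels are i, u — 2 nuclei, so 2 syllables.
/i…u/ gap (V1→V2): cluster /sj/ — /sj/ is itself a permitted onset, so the whole cluster goes right; preceding coda = ∅.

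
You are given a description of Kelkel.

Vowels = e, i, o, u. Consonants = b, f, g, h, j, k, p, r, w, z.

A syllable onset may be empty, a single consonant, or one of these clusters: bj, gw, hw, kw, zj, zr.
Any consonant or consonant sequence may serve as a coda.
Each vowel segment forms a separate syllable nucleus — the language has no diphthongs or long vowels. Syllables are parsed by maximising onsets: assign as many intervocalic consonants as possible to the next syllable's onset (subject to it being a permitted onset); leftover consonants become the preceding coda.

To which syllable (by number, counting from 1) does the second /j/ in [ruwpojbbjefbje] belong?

3

The vowels are u, o, e, e — 4 nuclei, so 4 syllables.
V1 /u/ – V2 /o/: /wp/ splits as /w/ + /p/ (/p/ is the longest suffix that is a licit onset).
V2 /o/ – V3 /e/: /jbbj/; trying suffixes from longest down, /bj/ is the first permitted one, so coda /jb/ | onset /bj/.
V3 /e/ – V4 /e/: /fbj/; trying suffixes from longest down, /bj/ is the first permitted one, so coda /f/ | onset /bj/.
So the parse is ruw.pojb.bjef.bje.
The second /j/ is in the onset of syllable 3 (/bjef/).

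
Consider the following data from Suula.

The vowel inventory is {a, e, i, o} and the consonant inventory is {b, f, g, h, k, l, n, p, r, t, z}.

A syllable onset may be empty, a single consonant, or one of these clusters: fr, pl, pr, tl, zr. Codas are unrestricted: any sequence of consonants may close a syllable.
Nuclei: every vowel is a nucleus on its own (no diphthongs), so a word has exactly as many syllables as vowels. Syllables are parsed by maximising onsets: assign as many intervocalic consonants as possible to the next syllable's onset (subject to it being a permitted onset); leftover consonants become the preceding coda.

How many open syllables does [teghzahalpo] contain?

2

Vowels present: e, a, a, o; each is a nucleus, giving 4 syllables.
V1 /e/ – V2 /a/: /ghz/ splits as /gh/ + /z/ (/z/ is the longest suffix that is a licit onset).
V2 /a/ – V3 /a/: /h/ is a single consonant, so it becomes the next onset.
V3 /a/ – V4 /o/: /lp/ — longest licit onset from the right is /p/, leaving /l/ as coda.
So the parse is tegh.za.hal.po.
Classifying each syllable: /tegh/ (closed), /za/ (open), /hal/ (closed), /po/ (open).
Open syllables: 2.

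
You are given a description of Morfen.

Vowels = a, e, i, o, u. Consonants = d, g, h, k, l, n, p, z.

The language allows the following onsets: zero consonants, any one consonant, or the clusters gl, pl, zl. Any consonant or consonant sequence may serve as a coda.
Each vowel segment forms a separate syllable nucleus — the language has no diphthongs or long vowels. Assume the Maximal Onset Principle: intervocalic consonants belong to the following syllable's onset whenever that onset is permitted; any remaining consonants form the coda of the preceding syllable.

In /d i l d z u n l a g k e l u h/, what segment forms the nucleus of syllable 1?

i

Nuclei (vowels): i, u, a, e, u → 5 syllables.
The first nucleus (vowel 1 from the left) is /i/.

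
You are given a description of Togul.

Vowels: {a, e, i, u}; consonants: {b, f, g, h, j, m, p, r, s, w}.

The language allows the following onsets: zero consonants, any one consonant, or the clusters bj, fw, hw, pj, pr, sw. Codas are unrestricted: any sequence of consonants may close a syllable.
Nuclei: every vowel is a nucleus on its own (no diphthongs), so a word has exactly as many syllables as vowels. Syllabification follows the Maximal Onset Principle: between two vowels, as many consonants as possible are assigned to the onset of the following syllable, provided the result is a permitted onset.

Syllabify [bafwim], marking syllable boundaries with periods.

ba.fwim

Nuclei (vowels): a, i → 2 syllables.
Between /a/ (V1) and /i/ (V2): /fw/ is a licit onset in full, so it all attaches to the next syllable.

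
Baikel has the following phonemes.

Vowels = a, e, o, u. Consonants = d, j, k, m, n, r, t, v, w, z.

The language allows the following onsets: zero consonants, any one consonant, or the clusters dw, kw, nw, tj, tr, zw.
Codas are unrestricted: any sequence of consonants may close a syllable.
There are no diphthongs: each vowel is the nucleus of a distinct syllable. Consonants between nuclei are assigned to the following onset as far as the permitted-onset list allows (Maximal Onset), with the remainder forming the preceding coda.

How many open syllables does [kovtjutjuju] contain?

Vowels present: o, u, u, u; each is a nucleus, giving 4 syllables.
Between /o/ (V1) and /u/ (V2): cluster /vtj/ — the longest permitted-onset suffix is /tj/; onset = /tj/, preceding coda = /v/.
Between /u/ (V2) and /u/ (V3): /tj/ is a licit onset in full, so it all attaches to the next syllable.
Between /u/ (V3) and /u/ (V4): /j/ → onset of the next syllable (single consonants are always licit onsets).
Result: kov.tju.tju.ju.
Classifying each syllable: /kov/ (closed), /tju/ (open), /tju/ (open), /ju/ (open).
Open syllables: 3.

3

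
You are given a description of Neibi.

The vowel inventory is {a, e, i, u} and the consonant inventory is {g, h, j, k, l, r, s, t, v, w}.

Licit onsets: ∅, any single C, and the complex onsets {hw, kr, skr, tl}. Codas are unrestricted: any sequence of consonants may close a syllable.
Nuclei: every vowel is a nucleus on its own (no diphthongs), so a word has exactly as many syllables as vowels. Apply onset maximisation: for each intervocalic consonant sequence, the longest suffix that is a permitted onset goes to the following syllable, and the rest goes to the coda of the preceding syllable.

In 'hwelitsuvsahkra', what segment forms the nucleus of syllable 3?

u

The vowels are e, i, u, a, a — 5 nuclei, so 5 syllables.
The third nucleus (vowel 3 from the left) is /u/.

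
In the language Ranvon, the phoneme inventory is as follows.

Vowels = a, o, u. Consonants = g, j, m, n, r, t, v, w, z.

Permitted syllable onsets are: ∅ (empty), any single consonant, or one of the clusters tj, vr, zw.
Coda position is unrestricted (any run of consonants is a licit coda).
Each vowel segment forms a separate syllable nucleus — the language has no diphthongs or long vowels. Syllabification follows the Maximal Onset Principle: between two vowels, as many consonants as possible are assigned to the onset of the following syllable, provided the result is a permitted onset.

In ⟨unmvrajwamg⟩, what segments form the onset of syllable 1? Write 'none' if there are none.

none

The vowels are u, a, a — 3 nuclei, so 3 syllables.
V1 /u/ – V2 /a/: /nmvr/ splits as /nm/ + /vr/ (/vr/ is the longest suffix that is a licit onset).
V2 /a/ – V3 /a/: /jw/; trying suffixes from longest down, /w/ is the first permitted one, so coda /j/ | onset /w/.
Putting it together: unm.vraj.wamg.
Syllable 1 is /unm/: onset ∅, nucleus /u/, coda /nm/.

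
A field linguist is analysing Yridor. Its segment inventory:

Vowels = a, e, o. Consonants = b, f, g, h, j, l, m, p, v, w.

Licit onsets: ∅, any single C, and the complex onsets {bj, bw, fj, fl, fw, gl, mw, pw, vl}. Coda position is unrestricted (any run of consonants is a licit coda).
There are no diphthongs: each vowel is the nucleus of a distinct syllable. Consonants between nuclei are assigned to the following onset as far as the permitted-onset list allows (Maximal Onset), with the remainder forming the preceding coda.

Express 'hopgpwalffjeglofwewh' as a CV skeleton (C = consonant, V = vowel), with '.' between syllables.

CVCC.CCVCC.CCV.CCV.CCVCC

Nuclei (vowels): o, a, e, o, e → 5 syllables.
σ1/σ2 boundary: /pgpw/ splits as /pg/ + /pw/ (/pw/ is the longest suffix that is a licit onset).
σ2/σ3 boundary: /lffj/ splits as /lf/ + /fj/ (/fj/ is the longest suffix that is a licit onset).
σ3/σ4 boundary: /gl/ — entire cluster is a permitted onset → onset /gl/, coda ∅.
σ4/σ5 boundary: /fw/ is a licit onset in full, so it all attaches to the next syllable.
Syllabification: hopg.pwalf.fje.glo.fwewh.
Mapping each syllable to C/V: /hopg/ → CVCC, /pwalf/ → CCVCC, /fje/ → CCV, /glo/ → CCV, /fwewh/ → CCVCC.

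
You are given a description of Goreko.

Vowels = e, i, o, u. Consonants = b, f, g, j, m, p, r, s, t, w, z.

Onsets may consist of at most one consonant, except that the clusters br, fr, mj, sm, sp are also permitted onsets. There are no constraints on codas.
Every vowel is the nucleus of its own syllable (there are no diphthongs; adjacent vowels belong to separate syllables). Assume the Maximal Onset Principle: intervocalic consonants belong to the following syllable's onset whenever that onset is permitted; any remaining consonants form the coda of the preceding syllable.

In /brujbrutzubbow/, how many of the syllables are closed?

Vowels present: u, u, u, o; each is a nucleus, giving 4 syllables.
σ1/σ2 boundary: /jbr/ — longest licit onset from the right is /br/, leaving /j/ as coda.
σ2/σ3 boundary: cluster /tz/ — the longest permitted-onset suffix is /z/; onset = /z/, preceding coda = /t/.
σ3/σ4 boundary: cluster /bb/ — the longest permitted-onset suffix is /b/; onset = /b/, preceding coda = /b/.
So the parse is bruj.brut.zub.bow.
Classifying each syllable: /bruj/ (closed), /brut/ (closed), /zub/ (closed), /bow/ (closed).
Closed syllables: 4.

4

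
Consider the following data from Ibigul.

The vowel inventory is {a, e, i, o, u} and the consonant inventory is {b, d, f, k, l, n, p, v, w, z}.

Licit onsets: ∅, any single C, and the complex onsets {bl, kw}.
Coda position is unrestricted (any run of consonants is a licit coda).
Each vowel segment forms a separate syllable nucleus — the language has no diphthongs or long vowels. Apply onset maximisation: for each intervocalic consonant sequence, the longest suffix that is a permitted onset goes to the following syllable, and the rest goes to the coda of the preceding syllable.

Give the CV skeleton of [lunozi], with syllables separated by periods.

CV.CV.CV

Vowels present: u, o, i; each is a nucleus, giving 3 syllables.
/u…o/ gap (V1→V2): /n/ is a single consonant, so it becomes the next onset.
/o…i/ gap (V2→V3): /z/ → onset of the next syllable (single consonants are always licit onsets).
Result: lu.no.zi.
Mapping each syllable to C/V: /lu/ → CV, /no/ → CV, /zi/ → CV.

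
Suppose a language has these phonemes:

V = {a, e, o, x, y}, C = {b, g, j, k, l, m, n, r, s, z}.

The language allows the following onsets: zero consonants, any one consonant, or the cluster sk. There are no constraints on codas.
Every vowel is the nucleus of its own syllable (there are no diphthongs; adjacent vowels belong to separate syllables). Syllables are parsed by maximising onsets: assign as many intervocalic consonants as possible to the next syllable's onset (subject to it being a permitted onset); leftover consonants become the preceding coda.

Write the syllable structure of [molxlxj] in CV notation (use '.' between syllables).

Nuclei (vowels): o, x, x → 3 syllables.
Between /o/ (V1) and /x/ (V2): /l/ → onset of the next syllable (single consonants are always licit onsets).
Between /x/ (V2) and /x/ (V3): just /l/ — single C goes to the following onset.
Syllabification: mo.lx.lxj.
Mapping each syllable to C/V: /mo/ → CV, /lx/ → CV, /lxj/ → CVC.

CV.CV.CVC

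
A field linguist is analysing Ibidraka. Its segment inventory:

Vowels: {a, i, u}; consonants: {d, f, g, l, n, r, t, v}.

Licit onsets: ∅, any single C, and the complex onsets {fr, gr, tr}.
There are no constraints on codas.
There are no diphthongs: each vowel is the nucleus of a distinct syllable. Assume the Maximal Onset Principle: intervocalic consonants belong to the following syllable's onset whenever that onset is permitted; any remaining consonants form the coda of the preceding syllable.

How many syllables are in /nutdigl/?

2

Vowels present: u, i; each is a nucleus, giving 2 syllables.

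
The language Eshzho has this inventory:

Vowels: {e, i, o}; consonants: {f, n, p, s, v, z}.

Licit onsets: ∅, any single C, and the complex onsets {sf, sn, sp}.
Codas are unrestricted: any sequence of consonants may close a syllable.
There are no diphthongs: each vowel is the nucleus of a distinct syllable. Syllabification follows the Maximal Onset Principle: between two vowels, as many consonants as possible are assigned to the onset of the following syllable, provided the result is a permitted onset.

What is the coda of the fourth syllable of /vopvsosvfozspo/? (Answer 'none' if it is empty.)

Nuclei (vowels): o, o, o, o → 4 syllables.
σ1/σ2 boundary: /pvs/; trying suffixes from longest down, /s/ is the first permitted one, so coda /pv/ | onset /s/.
σ2/σ3 boundary: /svf/ — longest licit onset from the right is /f/, leaving /sv/ as coda.
σ3/σ4 boundary: /zsp/ — longest licit onset from the right is /sp/, leaving /z/ as coda.
Result: vopv.sosv.foz.spo.
Syllable 4 is /spo/: onset /sp/, nucleus /o/, coda ∅.

none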